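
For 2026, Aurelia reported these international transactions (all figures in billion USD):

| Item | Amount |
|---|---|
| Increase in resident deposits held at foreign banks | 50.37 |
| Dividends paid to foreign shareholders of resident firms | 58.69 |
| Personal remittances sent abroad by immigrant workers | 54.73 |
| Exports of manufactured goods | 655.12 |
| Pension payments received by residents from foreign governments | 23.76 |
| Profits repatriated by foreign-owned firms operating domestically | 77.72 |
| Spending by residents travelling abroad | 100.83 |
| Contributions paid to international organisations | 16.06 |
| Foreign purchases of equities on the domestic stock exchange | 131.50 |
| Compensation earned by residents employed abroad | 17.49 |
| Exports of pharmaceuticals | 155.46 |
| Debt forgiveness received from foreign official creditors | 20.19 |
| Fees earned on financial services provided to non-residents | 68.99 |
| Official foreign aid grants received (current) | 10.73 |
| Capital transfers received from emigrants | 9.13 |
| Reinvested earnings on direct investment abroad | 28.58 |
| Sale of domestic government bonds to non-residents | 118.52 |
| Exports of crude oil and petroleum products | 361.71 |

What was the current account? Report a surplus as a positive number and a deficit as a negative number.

1013.81

Goods: 655.12 + 155.46 + 361.71 = 1172.29
Services: -100.83 + 68.99 = -31.84
Primary income: -58.69 + 28.58 - 77.72 + 17.49 = -90.34
Secondary income: 10.73 + 23.76 - 16.06 - 54.73 = -36.30
Current account = 1172.29 + (-31.84) + (-90.34) + (-36.30) = 1013.81
(Excluded from the current account — financial account: increase in resident deposits held at foreign banks 50.37, foreign purchases of equities on the domestic stock exchange 131.50, sale of domestic government bonds to non-residents 118.52; capital account: debt forgiveness received from foreign official creditors 20.19, capital transfers received from emigrants 9.13.)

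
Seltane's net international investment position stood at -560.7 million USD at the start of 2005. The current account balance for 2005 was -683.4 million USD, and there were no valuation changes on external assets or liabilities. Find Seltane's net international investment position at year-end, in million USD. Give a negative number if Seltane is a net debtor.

With no valuation effects, change in NIIP = current account = -683.4
End-of-year NIIP = -560.7 + (-683.4) = -1244.1

-1244.1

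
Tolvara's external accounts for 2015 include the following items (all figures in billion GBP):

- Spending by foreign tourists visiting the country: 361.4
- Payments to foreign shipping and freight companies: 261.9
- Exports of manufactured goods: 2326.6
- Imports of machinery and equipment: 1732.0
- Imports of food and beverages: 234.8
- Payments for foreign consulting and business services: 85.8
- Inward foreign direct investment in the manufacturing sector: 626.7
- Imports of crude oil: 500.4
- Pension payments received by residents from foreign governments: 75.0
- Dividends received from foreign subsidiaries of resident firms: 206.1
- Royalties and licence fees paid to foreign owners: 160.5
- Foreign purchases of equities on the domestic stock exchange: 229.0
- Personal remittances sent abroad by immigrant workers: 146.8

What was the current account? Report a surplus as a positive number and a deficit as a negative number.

Goods: -1732.0 + 2326.6 - 500.4 - 234.8 = -140.6
Services: -261.9 - 160.5 - 85.8 + 361.4 = -146.8
Primary income: 206.1
Secondary income: 75.0 - 146.8 = -71.8
Current account = (-140.6) + (-146.8) + 206.1 + (-71.8) = -153.1
(Excluded from the current account — financial account: inward foreign direct investment in the manufacturing sector 626.7, foreign purchases of equities on the domestic stock exchange 229.0.)

-153.1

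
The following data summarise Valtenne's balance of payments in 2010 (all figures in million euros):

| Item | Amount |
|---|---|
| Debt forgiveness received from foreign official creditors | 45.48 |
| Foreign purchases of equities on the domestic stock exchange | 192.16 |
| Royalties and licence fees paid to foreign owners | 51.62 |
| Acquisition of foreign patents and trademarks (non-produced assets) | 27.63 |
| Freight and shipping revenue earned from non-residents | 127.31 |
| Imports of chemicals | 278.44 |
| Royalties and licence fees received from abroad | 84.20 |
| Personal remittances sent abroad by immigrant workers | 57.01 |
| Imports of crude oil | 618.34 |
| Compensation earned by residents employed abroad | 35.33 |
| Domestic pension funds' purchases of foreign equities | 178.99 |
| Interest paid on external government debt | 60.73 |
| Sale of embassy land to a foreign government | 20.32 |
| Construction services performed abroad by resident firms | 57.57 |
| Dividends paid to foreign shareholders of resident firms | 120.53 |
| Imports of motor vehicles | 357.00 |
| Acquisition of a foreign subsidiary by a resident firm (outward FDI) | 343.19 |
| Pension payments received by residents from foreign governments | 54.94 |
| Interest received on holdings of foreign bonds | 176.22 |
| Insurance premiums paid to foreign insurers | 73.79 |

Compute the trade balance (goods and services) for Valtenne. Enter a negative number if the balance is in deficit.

Goods: -278.44 - 357.00 - 618.34 = -1253.78
Services: -51.62 + 57.57 - 73.79 + 84.20 + 127.31 = 143.67
Trade balance = -1253.78 + 143.67 = -1110.11
(Excluded from the trade balance — capital account: debt forgiveness received from foreign official creditors 45.48, acquisition of foreign patents and trademarks (non-produced assets) 27.63, sale of embassy land to a foreign government 20.32; financial account: foreign purchases of equities on the domestic stock exchange 192.16, domestic pension funds' purchases of foreign equities 178.99, acquisition of a foreign subsidiary by a resident firm (outward FDI) 343.19; secondary income: personal remittances sent abroad by immigrant workers 57.01, pension payments received by residents from foreign governments 54.94; primary income: compensation earned by residents employed abroad 35.33, interest paid on external government debt 60.73, dividends paid to foreign shareholders of resident firms 120.53, interest received on holdings of foreign bonds 176.22.)

-1110.11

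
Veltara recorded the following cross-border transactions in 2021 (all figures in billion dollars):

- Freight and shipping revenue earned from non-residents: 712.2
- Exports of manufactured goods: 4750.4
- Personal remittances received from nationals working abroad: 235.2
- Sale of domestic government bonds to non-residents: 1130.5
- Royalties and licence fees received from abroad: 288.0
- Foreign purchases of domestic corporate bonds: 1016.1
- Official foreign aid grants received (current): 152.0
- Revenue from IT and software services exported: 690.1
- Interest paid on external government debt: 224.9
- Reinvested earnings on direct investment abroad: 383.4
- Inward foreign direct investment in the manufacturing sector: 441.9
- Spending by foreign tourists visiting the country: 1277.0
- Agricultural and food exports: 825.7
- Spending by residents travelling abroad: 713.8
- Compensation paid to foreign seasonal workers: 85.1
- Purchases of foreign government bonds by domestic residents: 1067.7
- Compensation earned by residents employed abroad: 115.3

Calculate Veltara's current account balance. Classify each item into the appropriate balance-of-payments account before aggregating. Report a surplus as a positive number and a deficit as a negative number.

8405.5

Goods: 4750.4 + 825.7 = 5576.1
Services: 690.1 + 1277.0 + 288.0 - 713.8 + 712.2 = 2253.5
Primary income: 115.3 + 383.4 - 224.9 - 85.1 = 188.7
Secondary income: 152.0 + 235.2 = 387.2
Current account = 5576.1 + 2253.5 + 188.7 + 387.2 = 8405.5
(Excluded from the current account — financial account: sale of domestic government bonds to non-residents 1130.5, foreign purchases of domestic corporate bonds 1016.1, inward foreign direct investment in the manufacturing sector 441.9, purchases of foreign government bonds by domestic residents 1067.7.)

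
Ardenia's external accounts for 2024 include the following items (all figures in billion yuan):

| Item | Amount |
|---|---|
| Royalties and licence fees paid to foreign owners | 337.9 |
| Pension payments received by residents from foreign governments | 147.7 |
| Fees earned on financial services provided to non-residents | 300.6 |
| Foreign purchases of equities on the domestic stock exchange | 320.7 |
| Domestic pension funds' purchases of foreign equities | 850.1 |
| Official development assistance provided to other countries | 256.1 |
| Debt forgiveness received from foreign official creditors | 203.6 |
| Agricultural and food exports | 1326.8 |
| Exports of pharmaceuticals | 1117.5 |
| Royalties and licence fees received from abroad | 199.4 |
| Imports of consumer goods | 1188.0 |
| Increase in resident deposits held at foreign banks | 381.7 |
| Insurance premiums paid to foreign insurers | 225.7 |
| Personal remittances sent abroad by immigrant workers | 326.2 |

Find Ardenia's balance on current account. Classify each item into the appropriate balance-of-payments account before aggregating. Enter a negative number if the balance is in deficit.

758.1

Goods: 1117.5 - 1188.0 + 1326.8 = 1256.3
Services: -225.7 + 199.4 + 300.6 - 337.9 = -63.6
Secondary income: 147.7 - 256.1 - 326.2 = -434.6
Current account = 1256.3 + (-63.6) + (-434.6) = 758.1
(Excluded from the current account — financial account: foreign purchases of equities on the domestic stock exchange 320.7, domestic pension funds' purchases of foreign equities 850.1, increase in resident deposits held at foreign banks 381.7; capital account: debt forgiveness received from foreign official creditors 203.6.)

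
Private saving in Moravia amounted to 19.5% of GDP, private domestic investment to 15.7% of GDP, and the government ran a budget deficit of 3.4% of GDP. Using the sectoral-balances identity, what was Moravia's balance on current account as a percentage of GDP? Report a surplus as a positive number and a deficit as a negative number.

By the sectoral-balances identity, CA = (S_private - I) + (T - G).
Private balance = 19.5 - 15.7 = 3.8
Government balance (T - G) = -3.4
CA = 3.8 + (-3.4) = 0.4

0.4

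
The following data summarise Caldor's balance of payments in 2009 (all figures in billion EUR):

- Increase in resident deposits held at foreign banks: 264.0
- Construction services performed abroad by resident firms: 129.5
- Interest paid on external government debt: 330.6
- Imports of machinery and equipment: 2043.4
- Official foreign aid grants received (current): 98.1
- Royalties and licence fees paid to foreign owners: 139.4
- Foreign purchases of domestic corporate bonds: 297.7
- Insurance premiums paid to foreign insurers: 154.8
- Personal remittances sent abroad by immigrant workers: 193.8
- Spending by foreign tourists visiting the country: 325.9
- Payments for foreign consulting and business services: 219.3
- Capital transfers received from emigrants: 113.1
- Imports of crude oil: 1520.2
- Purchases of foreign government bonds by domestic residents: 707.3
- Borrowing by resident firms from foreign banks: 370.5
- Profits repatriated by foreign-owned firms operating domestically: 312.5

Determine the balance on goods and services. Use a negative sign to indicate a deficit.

-3621.7

Goods: -2043.4 - 1520.2 = -3563.6
Services: -154.8 - 139.4 + 325.9 - 219.3 + 129.5 = -58.1
Trade balance = -3563.6 + (-58.1) = -3621.7
(Excluded from the trade balance — financial account: increase in resident deposits held at foreign banks 264.0, foreign purchases of domestic corporate bonds 297.7, purchases of foreign government bonds by domestic residents 707.3, borrowing by resident firms from foreign banks 370.5; primary income: interest paid on external government debt 330.6, profits repatriated by foreign-owned firms operating domestically 312.5; secondary income: official foreign aid grants received (current) 98.1, personal remittances sent abroad by immigrant workers 193.8; capital account: capital transfers received from emigrants 113.1.)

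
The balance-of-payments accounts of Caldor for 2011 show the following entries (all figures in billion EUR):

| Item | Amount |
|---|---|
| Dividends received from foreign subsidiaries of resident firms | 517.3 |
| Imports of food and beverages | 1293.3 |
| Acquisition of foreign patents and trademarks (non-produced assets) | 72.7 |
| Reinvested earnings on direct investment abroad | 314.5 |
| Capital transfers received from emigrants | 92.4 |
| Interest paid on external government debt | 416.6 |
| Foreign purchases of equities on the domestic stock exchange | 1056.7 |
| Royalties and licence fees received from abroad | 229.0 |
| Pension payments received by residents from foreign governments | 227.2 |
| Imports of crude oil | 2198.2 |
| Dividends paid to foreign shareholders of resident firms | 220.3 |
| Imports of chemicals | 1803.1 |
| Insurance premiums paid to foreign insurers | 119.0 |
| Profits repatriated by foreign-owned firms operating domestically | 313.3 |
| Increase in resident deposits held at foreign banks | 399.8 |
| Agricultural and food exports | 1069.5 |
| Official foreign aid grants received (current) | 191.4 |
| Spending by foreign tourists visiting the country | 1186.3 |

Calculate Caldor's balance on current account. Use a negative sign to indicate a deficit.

Goods: -1803.1 + 1069.5 - 2198.2 - 1293.3 = -4225.1
Services: -119.0 + 229.0 + 1186.3 = 1296.3
Primary income: -416.6 - 313.3 + 517.3 - 220.3 + 314.5 = -118.4
Secondary income: 227.2 + 191.4 = 418.6
Current account = (-4225.1) + 1296.3 + (-118.4) + 418.6 = -2628.6
(Excluded from the current account — capital account: acquisition of foreign patents and trademarks (non-produced assets) 72.7, capital transfers received from emigrants 92.4; financial account: foreign purchases of equities on the domestic stock exchange 1056.7, increase in resident deposits held at foreign banks 399.8.)

-2628.6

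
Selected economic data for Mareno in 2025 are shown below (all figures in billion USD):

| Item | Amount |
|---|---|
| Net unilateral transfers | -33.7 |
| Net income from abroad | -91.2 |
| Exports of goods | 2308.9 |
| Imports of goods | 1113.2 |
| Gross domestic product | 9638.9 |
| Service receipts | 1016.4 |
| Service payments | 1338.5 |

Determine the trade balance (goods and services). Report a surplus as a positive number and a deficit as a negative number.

873.6

Goods balance = 2308.9 - 1113.2 = 1195.7
Services balance = 1016.4 - 1338.5 = -322.1
Trade balance (goods + services) = 1195.7 + (-322.1) = 873.6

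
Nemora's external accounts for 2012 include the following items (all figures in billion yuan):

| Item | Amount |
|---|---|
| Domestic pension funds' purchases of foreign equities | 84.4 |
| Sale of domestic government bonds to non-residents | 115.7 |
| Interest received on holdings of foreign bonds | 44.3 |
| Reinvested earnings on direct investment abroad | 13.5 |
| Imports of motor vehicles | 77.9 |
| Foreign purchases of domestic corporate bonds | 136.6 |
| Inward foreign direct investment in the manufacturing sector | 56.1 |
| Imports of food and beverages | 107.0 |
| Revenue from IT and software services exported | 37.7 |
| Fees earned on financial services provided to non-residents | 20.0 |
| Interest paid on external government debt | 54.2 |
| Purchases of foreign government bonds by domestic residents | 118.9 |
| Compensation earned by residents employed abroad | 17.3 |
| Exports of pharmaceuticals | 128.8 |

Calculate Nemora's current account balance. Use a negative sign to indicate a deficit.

22.5

Goods: -77.9 + 128.8 - 107.0 = -56.1
Services: 20.0 + 37.7 = 57.7
Primary income: 17.3 - 54.2 + 13.5 + 44.3 = 20.9
Current account = (-56.1) + 57.7 + 20.9 = 22.5
(Excluded from the current account — financial account: domestic pension funds' purchases of foreign equities 84.4, sale of domestic government bonds to non-residents 115.7, foreign purchases of domestic corporate bonds 136.6, inward foreign direct investment in the manufacturing sector 56.1, purchases of foreign government bonds by domestic residents 118.9.)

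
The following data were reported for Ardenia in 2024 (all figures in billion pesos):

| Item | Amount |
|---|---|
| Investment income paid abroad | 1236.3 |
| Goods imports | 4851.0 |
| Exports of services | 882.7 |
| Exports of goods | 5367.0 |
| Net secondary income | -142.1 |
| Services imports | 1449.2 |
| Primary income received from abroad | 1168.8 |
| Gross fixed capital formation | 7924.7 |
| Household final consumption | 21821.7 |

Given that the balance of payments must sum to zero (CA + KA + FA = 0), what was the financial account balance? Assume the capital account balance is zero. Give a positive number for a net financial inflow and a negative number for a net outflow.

Goods balance = 5367.0 - 4851.0 = 516.0
Services balance = 882.7 - 1449.2 = -566.5
Trade balance (goods + services) = 516.0 + (-566.5) = -50.5
Net primary income = 1168.8 - 1236.3 = -67.5
Net secondary income = -142.1
Current account = -50.5 + (-67.5) + (-142.1) = -260.1
Financial account = -(-260.1) = 260.1

260.1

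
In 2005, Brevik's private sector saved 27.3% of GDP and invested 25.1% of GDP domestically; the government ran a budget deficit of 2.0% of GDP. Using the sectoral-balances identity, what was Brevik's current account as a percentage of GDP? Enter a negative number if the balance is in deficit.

By the sectoral-balances identity, CA = (S_private - I) + (T - G).
Private balance = 27.3 - 25.1 = 2.2
Government balance (T - G) = -2.0
CA = 2.2 + (-2.0) = 0.2

0.2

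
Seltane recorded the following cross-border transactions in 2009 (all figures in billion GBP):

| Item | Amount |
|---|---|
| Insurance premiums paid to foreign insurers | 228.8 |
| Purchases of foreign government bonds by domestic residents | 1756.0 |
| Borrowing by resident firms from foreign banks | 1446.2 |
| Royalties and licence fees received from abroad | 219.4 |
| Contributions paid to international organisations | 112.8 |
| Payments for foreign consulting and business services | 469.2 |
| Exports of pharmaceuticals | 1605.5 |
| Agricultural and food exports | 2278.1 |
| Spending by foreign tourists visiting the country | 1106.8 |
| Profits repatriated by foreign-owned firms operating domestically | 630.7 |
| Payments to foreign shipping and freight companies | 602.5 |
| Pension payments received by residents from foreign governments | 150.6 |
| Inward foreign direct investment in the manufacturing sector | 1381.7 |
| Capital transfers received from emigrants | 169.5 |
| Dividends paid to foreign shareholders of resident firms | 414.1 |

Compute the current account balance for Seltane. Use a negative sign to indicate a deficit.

2902.3

Goods: 2278.1 + 1605.5 = 3883.6
Services: 219.4 + 1106.8 - 469.2 - 602.5 - 228.8 = 25.7
Primary income: -414.1 - 630.7 = -1044.8
Secondary income: -112.8 + 150.6 = 37.8
Current account = 3883.6 + 25.7 + (-1044.8) + 37.8 = 2902.3
(Excluded from the current account — financial account: purchases of foreign government bonds by domestic residents 1756.0, borrowing by resident firms from foreign banks 1446.2, inward foreign direct investment in the manufacturing sector 1381.7; capital account: capital transfers received from emigrants 169.5.)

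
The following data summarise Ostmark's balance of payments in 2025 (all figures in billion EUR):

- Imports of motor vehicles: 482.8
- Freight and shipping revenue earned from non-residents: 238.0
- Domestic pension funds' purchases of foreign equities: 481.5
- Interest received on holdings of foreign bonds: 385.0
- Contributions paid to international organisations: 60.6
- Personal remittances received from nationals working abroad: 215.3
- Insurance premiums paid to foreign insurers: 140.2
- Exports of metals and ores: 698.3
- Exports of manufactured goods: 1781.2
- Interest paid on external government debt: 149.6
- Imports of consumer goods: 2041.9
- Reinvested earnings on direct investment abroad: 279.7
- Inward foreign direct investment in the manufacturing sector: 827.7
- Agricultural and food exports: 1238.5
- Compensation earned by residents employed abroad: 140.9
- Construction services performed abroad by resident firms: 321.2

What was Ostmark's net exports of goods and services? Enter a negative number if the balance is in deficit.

Goods: -482.8 + 698.3 + 1238.5 - 2041.9 + 1781.2 = 1193.3
Services: 321.2 + 238.0 - 140.2 = 419.0
Trade balance = 1193.3 + 419.0 = 1612.3
(Excluded from the trade balance — financial account: domestic pension funds' purchases of foreign equities 481.5, inward foreign direct investment in the manufacturing sector 827.7; primary income: interest received on holdings of foreign bonds 385.0, interest paid on external government debt 149.6, reinvested earnings on direct investment abroad 279.7, compensation earned by residents employed abroad 140.9; secondary income: contributions paid to international organisations 60.6, personal remittances received from nationals working abroad 215.3.)

1612.3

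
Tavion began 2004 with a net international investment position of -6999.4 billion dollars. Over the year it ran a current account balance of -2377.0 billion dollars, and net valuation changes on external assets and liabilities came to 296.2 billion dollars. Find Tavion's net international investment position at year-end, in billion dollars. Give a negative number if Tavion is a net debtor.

-9080.2

Change in NIIP = current account + net valuation change = -2377.0 + 296.2 = -2080.8
End-of-year NIIP = -6999.4 + (-2080.8) = -9080.2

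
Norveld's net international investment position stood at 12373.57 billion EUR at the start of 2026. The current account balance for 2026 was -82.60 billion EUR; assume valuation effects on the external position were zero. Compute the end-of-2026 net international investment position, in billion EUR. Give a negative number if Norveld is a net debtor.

12290.97

With no valuation effects, change in NIIP = current account = -82.60
End-of-year NIIP = 12373.57 + (-82.60) = 12290.97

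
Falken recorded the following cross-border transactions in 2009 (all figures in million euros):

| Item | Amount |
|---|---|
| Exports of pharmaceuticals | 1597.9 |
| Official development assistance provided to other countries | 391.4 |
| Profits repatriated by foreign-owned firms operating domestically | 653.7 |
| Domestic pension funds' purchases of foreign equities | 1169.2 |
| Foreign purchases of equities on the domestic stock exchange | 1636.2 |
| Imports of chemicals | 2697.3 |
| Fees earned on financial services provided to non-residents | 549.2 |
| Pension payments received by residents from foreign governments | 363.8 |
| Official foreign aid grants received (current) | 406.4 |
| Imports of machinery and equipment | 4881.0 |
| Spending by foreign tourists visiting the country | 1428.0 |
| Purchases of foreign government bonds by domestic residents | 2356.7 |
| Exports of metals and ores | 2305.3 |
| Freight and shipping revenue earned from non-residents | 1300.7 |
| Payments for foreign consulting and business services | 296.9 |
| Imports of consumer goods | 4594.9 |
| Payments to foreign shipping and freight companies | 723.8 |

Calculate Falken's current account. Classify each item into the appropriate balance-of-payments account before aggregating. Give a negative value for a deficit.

Goods: -4594.9 - 2697.3 + 1597.9 - 4881.0 + 2305.3 = -8270.0
Services: 549.2 + 1300.7 - 296.9 + 1428.0 - 723.8 = 2257.2
Primary income: -653.7
Secondary income: 406.4 + 363.8 - 391.4 = 378.8
Current account = (-8270.0) + 2257.2 + (-653.7) + 378.8 = -6287.7
(Excluded from the current account — financial account: domestic pension funds' purchases of foreign equities 1169.2, foreign purchases of equities on the domestic stock exchange 1636.2, purchases of foreign government bonds by domestic residents 2356.7.)

-6287.7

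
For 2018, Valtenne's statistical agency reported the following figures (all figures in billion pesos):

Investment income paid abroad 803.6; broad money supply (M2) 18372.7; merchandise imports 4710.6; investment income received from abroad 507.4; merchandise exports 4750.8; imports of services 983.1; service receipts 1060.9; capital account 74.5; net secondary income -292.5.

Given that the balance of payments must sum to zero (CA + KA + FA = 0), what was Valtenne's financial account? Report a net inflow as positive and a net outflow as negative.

396.2

Goods balance = 4750.8 - 4710.6 = 40.2
Services balance = 1060.9 - 983.1 = 77.8
Trade balance (goods + services) = 40.2 + 77.8 = 118.0
Net primary income = 507.4 - 803.6 = -296.2
Net secondary income = -292.5
Current account = 118.0 + (-296.2) + (-292.5) = -470.7
Financial account = -(-470.7 + 74.5) = 396.2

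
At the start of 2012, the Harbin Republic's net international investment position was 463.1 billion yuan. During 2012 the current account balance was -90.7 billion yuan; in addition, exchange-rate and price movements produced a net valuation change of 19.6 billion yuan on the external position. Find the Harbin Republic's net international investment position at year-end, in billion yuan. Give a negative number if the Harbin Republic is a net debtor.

392.0

Change in NIIP = current account + net valuation change = -90.7 + 19.6 = -71.1
End-of-year NIIP = 463.1 + (-71.1) = 392.0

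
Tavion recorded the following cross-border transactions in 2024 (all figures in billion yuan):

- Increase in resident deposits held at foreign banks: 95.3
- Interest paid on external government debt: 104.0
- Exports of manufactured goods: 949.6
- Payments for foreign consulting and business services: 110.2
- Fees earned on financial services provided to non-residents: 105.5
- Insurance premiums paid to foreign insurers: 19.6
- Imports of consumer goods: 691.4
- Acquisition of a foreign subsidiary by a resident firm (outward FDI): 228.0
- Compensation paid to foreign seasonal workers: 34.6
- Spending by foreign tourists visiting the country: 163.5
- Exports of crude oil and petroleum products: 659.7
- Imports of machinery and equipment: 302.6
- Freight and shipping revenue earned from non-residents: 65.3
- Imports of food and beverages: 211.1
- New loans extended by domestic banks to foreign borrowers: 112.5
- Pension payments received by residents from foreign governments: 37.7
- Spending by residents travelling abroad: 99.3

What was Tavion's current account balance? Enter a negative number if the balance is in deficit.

Goods: -302.6 - 211.1 - 691.4 + 659.7 + 949.6 = 404.2
Services: 105.5 + 163.5 + 65.3 - 99.3 - 110.2 - 19.6 = 105.2
Primary income: -34.6 - 104.0 = -138.6
Secondary income: 37.7
Current account = 404.2 + 105.2 + (-138.6) + 37.7 = 408.5
(Excluded from the current account — financial account: increase in resident deposits held at foreign banks 95.3, acquisition of a foreign subsidiary by a resident firm (outward FDI) 228.0, new loans extended by domestic banks to foreign borrowers 112.5.)

408.5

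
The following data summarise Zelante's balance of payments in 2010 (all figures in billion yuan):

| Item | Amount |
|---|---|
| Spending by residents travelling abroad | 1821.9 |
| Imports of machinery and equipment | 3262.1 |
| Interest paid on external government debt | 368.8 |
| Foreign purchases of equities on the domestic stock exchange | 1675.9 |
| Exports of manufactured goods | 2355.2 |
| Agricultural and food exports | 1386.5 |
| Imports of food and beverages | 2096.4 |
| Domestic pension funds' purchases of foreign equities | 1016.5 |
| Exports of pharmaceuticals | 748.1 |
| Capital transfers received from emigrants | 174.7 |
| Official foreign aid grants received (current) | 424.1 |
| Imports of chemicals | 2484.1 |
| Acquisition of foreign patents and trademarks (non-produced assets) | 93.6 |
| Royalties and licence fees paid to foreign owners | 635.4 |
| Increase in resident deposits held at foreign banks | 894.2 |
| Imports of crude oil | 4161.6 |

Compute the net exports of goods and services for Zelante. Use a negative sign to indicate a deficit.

Goods: -2096.4 + 748.1 - 4161.6 + 1386.5 - 3262.1 - 2484.1 + 2355.2 = -7514.4
Services: -635.4 - 1821.9 = -2457.3
Trade balance = -7514.4 + (-2457.3) = -9971.7
(Excluded from the trade balance — primary income: interest paid on external government debt 368.8; financial account: foreign purchases of equities on the domestic stock exchange 1675.9, domestic pension funds' purchases of foreign equities 1016.5, increase in resident deposits held at foreign banks 894.2; capital account: capital transfers received from emigrants 174.7, acquisition of foreign patents and trademarks (non-produced assets) 93.6; secondary income: official foreign aid grants received (current) 424.1.)

-9971.7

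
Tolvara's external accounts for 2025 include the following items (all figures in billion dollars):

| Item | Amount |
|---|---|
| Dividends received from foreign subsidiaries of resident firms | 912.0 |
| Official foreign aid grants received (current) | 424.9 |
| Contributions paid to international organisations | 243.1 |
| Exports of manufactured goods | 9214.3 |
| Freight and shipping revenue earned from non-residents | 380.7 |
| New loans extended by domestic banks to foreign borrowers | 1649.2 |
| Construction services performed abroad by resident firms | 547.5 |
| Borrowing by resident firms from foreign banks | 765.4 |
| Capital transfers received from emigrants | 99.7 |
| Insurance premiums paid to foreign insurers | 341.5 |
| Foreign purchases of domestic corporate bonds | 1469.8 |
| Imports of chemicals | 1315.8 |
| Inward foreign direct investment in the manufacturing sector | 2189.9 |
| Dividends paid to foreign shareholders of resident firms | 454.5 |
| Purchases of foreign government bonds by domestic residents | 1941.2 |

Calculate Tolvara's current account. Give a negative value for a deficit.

9124.5

Goods: -1315.8 + 9214.3 = 7898.5
Services: 547.5 + 380.7 - 341.5 = 586.7
Primary income: -454.5 + 912.0 = 457.5
Secondary income: 424.9 - 243.1 = 181.8
Current account = 7898.5 + 586.7 + 457.5 + 181.8 = 9124.5
(Excluded from the current account — financial account: new loans extended by domestic banks to foreign borrowers 1649.2, borrowing by resident firms from foreign banks 765.4, foreign purchases of domestic corporate bonds 1469.8, inward foreign direct investment in the manufacturing sector 2189.9, purchases of foreign government bonds by domestic residents 1941.2; capital account: capital transfers received from emigrants 99.7.)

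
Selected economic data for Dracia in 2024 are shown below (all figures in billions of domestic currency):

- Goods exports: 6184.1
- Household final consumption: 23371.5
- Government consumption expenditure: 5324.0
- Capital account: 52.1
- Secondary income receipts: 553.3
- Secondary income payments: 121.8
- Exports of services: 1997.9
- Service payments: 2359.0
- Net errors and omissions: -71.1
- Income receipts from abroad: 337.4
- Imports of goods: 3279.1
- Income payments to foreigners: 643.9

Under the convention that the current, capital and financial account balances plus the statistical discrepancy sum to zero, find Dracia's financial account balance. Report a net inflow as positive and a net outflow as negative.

Goods balance = 6184.1 - 3279.1 = 2905.0
Services balance = 1997.9 - 2359.0 = -361.1
Trade balance (goods + services) = 2905.0 + (-361.1) = 2543.9
Net primary income = 337.4 - 643.9 = -306.5
Net secondary income = 553.3 - 121.8 = 431.5
Current account = 2543.9 + (-306.5) + 431.5 = 2668.9
Financial account = -(2668.9 + 52.1 + (-71.1)) = -2649.9

-2649.9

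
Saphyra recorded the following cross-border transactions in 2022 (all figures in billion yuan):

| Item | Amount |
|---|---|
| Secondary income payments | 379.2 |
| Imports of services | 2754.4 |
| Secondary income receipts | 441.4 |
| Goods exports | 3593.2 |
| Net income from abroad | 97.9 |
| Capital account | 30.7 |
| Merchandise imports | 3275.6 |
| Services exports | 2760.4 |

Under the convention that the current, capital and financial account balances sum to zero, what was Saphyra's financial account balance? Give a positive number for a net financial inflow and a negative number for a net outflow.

-514.4

Goods balance = 3593.2 - 3275.6 = 317.6
Services balance = 2760.4 - 2754.4 = 6.0
Trade balance (goods + services) = 317.6 + 6.0 = 323.6
Net primary income = 97.9
Net secondary income = 441.4 - 379.2 = 62.2
Current account = 323.6 + 97.9 + 62.2 = 483.7
Financial account = -(483.7 + 30.7) = -514.4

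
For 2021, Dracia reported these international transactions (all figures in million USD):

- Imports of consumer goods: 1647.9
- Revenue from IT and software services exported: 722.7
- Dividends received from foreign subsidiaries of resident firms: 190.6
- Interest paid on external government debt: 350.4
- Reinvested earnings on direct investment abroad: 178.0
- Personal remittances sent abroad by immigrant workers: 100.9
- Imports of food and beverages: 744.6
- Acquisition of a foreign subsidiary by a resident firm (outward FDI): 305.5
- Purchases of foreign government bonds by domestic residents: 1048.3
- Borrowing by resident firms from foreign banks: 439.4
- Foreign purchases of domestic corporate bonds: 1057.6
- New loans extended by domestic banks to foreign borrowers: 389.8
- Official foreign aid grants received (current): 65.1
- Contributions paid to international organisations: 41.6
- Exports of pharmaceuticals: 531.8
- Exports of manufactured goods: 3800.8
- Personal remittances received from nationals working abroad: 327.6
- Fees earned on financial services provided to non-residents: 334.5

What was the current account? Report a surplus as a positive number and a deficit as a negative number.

Goods: -1647.9 + 531.8 + 3800.8 - 744.6 = 1940.1
Services: 722.7 + 334.5 = 1057.2
Primary income: 178.0 + 190.6 - 350.4 = 18.2
Secondary income: 327.6 - 100.9 - 41.6 + 65.1 = 250.2
Current account = 1940.1 + 1057.2 + 18.2 + 250.2 = 3265.7
(Excluded from the current account — financial account: acquisition of a foreign subsidiary by a resident firm (outward FDI) 305.5, purchases of foreign government bonds by domestic residents 1048.3, borrowing by resident firms from foreign banks 439.4, foreign purchases of domestic corporate bonds 1057.6, new loans extended by domestic banks to foreign borrowers 389.8.)

3265.7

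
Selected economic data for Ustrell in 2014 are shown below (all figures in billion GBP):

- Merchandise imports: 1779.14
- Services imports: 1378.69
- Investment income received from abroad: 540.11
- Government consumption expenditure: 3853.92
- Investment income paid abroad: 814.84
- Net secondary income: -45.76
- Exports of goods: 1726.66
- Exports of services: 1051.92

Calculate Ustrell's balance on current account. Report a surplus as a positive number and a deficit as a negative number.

-699.74

Goods balance = 1726.66 - 1779.14 = -52.48
Services balance = 1051.92 - 1378.69 = -326.77
Trade balance (goods + services) = -52.48 + (-326.77) = -379.25
Net primary income = 540.11 - 814.84 = -274.73
Net secondary income = -45.76
Current account = -379.25 + (-274.73) + (-45.76) = -699.74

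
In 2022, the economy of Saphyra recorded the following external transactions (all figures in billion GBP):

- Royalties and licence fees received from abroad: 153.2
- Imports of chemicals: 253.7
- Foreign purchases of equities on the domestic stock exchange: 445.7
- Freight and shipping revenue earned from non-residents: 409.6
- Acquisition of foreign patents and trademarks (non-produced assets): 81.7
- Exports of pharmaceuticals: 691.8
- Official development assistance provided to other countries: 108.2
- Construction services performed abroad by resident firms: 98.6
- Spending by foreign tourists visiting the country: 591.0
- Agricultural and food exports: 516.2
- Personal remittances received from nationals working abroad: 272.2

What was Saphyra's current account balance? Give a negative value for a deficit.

Goods: -253.7 + 516.2 + 691.8 = 954.3
Services: 98.6 + 153.2 + 591.0 + 409.6 = 1252.4
Secondary income: -108.2 + 272.2 = 164.0
Current account = 954.3 + 1252.4 + 164.0 = 2370.7
(Excluded from the current account — financial account: foreign purchases of equities on the domestic stock exchange 445.7; capital account: acquisition of foreign patents and trademarks (non-produced assets) 81.7.)

2370.7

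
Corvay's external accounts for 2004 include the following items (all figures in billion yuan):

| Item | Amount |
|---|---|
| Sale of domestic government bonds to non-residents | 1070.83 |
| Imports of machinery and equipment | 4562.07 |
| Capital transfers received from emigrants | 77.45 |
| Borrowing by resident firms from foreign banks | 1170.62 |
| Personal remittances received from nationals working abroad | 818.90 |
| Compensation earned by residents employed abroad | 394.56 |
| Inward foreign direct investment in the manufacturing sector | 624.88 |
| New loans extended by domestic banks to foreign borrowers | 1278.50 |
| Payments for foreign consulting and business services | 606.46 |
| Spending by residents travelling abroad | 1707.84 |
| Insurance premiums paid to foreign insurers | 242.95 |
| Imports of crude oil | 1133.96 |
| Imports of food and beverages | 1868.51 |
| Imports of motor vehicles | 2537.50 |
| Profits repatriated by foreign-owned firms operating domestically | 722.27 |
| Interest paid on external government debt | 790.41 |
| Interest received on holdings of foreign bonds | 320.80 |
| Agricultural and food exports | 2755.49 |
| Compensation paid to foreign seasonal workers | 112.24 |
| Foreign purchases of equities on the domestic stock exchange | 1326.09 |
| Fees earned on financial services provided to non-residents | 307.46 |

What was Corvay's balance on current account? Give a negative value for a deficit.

Goods: -2537.50 + 2755.49 - 1133.96 - 4562.07 - 1868.51 = -7346.55
Services: -242.95 - 1707.84 + 307.46 - 606.46 = -2249.79
Primary income: -112.24 - 722.27 + 320.80 + 394.56 - 790.41 = -909.56
Secondary income: 818.90
Current account = (-7346.55) + (-2249.79) + (-909.56) + 818.90 = -9687.00
(Excluded from the current account — financial account: sale of domestic government bonds to non-residents 1070.83, borrowing by resident firms from foreign banks 1170.62, inward foreign direct investment in the manufacturing sector 624.88, new loans extended by domestic banks to foreign borrowers 1278.50, foreign purchases of equities on the domestic stock exchange 1326.09; capital account: capital transfers received from emigrants 77.45.)

-9687.00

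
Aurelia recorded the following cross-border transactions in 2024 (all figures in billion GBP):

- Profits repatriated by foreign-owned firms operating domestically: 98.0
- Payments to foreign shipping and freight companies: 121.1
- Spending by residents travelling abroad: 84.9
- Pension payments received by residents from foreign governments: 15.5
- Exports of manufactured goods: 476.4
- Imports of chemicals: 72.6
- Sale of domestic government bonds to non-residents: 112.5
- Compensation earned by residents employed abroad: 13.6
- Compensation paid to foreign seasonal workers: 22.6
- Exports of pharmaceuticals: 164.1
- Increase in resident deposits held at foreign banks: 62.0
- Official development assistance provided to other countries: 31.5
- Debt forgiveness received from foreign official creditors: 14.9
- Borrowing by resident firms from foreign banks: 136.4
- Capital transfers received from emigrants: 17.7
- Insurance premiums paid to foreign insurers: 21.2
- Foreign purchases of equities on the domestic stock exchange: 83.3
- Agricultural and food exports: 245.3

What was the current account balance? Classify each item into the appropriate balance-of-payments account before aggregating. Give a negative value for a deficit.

Goods: 164.1 + 476.4 - 72.6 + 245.3 = 813.2
Services: -21.2 - 121.1 - 84.9 = -227.2
Primary income: -22.6 + 13.6 - 98.0 = -107.0
Secondary income: 15.5 - 31.5 = -16.0
Current account = 813.2 + (-227.2) + (-107.0) + (-16.0) = 463.0
(Excluded from the current account — financial account: sale of domestic government bonds to non-residents 112.5, increase in resident deposits held at foreign banks 62.0, borrowing by resident firms from foreign banks 136.4, foreign purchases of equities on the domestic stock exchange 83.3; capital account: debt forgiveness received from foreign official creditors 14.9, capital transfers received from emigrants 17.7.)

463.0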